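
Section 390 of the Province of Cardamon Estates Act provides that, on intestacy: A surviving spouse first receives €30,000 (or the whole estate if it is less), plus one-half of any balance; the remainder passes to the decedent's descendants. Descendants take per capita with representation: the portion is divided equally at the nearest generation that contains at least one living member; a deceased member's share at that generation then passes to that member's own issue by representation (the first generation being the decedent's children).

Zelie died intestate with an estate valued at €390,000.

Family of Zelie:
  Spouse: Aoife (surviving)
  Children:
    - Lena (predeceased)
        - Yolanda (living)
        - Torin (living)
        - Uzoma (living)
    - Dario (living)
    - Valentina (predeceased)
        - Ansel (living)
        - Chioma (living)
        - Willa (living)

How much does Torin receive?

Torin receives €20,000.

Aoife first takes €30,000, leaving a balance of €360,000. Aoife then takes one-half of the balance (€180,000), for a total of €210,000. The remaining €180,000 passes to the descendants.
The descendants' portion (€180,000) is divided into 3 shares of €60,000: Dario takes €60,000; Lena's €60,000 share passes to Lena's issue; Valentina's €60,000 share passes to Valentina's issue.
Lena's share (€60,000) is divided into 3 shares of €20,000: Yolanda, Torin, and Uzoma each take €20,000.
Valentina's share (€60,000) is divided into 3 shares of €20,000: Ansel, Chioma, and Willa each take €20,000.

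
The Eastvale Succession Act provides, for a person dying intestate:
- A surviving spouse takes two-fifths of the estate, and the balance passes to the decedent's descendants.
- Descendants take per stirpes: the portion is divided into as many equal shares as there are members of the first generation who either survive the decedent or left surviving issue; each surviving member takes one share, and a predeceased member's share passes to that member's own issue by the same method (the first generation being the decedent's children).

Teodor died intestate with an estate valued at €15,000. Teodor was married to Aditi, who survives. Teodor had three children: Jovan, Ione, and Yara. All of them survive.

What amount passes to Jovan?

Aditi takes two-fifths of €15,000 = €6,000. The remaining €9,000 passes to the descendants.
The descendants' portion (€9,000) is divided into 3 shares of €3,000: Jovan, Ione, and Yara each take €3,000.

Jovan receives €3,000.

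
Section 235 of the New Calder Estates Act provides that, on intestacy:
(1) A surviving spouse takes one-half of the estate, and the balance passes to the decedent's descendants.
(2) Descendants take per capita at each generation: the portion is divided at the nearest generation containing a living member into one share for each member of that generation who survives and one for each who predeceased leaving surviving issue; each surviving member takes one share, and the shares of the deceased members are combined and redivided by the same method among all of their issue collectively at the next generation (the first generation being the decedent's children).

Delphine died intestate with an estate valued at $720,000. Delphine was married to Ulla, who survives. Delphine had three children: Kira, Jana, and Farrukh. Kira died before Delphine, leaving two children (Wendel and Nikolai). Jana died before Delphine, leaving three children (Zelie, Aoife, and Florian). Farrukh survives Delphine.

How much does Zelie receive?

Zelie receives $48,000.

Ulla takes one-half of $720,000 = $360,000. The remaining $360,000 passes to the descendants.
The descendants' portion ($360,000) is divided at the children's generation into 3 shares of $120,000. Farrukh takes $120,000. The 2 shares of the deceased (Kira and Jana) are combined into a pool of $240,000.
That pool ($240,000) is divided at the grandchildren's generation equally among Wendel, Nikolai, Zelie, Aoife, and Florian: $48,000 each.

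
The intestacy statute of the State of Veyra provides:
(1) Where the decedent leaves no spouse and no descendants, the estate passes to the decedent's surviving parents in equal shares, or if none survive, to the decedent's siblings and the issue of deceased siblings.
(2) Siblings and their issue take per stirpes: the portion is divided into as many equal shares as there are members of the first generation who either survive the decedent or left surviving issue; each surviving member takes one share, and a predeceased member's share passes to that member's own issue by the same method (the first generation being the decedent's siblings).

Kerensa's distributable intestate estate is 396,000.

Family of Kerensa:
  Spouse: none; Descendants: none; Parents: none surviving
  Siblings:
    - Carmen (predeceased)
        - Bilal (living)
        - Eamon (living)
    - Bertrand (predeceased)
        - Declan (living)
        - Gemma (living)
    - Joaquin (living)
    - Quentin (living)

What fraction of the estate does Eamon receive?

The entire 396,000 passes to the siblings and their issue.
That amount (396,000) is divided into 4 shares of 99,000: Joaquin and Quentin each take 99,000; Carmen's 99,000 share passes to Carmen's issue; Bertrand's 99,000 share passes to Bertrand's issue.
Carmen's share (99,000) is divided into 2 shares of 49,500: Bilal and Eamon each take 49,500.
Bertrand's share (99,000) is divided into 2 shares of 49,500: Declan and Gemma each take 49,500.

Eamon receives 1/8 of the estate.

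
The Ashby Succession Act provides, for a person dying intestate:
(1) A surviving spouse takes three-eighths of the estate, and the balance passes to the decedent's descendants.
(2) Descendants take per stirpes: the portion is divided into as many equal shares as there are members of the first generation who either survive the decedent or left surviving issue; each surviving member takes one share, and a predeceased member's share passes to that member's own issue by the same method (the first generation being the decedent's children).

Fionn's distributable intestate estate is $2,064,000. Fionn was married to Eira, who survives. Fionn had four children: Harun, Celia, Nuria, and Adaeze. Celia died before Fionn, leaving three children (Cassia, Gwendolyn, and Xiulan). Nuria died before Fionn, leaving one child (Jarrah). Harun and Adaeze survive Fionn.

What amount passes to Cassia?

Eira takes three-eighths of $2,064,000 = $774,000. The remaining $1,290,000 passes to the descendants.
The descendants' portion ($1,290,000) is divided into 4 shares of $322,500: Harun and Adaeze each take $322,500; Celia's $322,500 share passes to Celia's issue; Nuria's $322,500 share passes to Nuria's issue.
Celia's share ($322,500) is divided into 3 shares of $107,500: Cassia, Gwendolyn, and Xiulan each take $107,500.
Nuria's share ($322,500) passes entirely to Jarrah.

Cassia receives $107,500.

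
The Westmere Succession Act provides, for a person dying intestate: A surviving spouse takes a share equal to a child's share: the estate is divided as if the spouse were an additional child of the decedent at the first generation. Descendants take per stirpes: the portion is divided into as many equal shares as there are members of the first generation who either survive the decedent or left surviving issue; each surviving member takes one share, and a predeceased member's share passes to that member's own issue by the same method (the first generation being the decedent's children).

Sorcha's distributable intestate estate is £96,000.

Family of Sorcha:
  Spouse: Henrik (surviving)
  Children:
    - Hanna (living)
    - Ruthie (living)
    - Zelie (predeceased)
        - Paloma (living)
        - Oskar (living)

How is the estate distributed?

The spouse counts as an additional share at the children's level, so there are 4 primary shares of £24,000. Henrik takes one such share (£24,000).
The children's combined portion (£72,000) is divided into 3 shares of £24,000: Hanna and Ruthie each take £24,000; Zelie's £24,000 share passes to Zelie's issue.
Zelie's share (£24,000) is divided into 2 shares of £12,000: Paloma and Oskar each take £12,000.

Henrik: £24,000; Hanna: £24,000; Ruthie: £24,000; Paloma: £12,000; Oskar: £12,000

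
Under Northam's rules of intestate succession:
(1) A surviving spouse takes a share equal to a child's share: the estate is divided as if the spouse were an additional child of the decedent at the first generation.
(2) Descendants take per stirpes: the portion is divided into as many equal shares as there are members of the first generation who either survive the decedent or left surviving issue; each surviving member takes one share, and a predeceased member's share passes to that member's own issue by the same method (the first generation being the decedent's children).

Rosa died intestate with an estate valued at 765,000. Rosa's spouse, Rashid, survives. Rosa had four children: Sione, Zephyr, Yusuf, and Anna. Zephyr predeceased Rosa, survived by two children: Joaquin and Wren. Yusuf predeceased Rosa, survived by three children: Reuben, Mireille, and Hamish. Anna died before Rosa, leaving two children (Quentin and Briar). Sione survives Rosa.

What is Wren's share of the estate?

Wren receives 76,500.

The spouse counts as an additional share at the children's level, so there are 5 primary shares of 153,000. Rashid takes one such share (153,000).
The children's combined portion (612,000) is divided into 4 shares of 153,000: Sione takes 153,000; Zephyr's 153,000 share passes to Zephyr's issue; Yusuf's 153,000 share passes to Yusuf's issue; Anna's 153,000 share passes to Anna's issue.
Zephyr's share (153,000) is divided into 2 shares of 76,500: Joaquin and Wren each take 76,500.
Yusuf's share (153,000) is divided into 3 shares of 51,000: Reuben, Mireille, and Hamish each take 51,000.
Anna's share (153,000) is divided into 2 shares of 76,500: Quentin and Briar each take 76,500.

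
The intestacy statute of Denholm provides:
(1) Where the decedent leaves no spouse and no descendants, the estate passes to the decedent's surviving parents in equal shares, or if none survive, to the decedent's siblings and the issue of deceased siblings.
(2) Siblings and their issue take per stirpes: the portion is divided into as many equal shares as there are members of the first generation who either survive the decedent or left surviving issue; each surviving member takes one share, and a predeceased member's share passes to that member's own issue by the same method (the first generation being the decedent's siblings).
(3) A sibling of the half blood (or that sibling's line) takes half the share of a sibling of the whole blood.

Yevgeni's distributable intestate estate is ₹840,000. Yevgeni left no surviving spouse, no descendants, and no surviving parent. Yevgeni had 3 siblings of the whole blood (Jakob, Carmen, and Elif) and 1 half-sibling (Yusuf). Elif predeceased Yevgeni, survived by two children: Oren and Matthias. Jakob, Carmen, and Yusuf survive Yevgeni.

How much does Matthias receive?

Matthias receives ₹120,000.

The entire ₹840,000 passes to the siblings and their issue.
Counting each half-blood sibling's line as half a unit, there are 7/2 units in ₹840,000, so one unit is ₹240,000. Whole-blood lines (Jakob, Carmen, and Elif) take ₹240,000 each; half-blood lines (Yusuf) take ₹120,000 each.
Elif's share (₹240,000) is divided into 2 shares of ₹120,000: Oren and Matthias each take ₹120,000.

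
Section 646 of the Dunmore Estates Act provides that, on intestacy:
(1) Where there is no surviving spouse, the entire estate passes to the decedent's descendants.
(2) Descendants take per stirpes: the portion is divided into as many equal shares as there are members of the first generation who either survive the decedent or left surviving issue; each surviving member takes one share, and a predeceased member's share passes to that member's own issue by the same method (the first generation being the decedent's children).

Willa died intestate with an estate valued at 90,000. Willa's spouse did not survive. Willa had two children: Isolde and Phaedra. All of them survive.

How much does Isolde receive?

Isolde receives 45,000.

The entire 90,000 passes to the descendants.
That amount (90,000) is divided into 2 shares of 45,000: Isolde and Phaedra each take 45,000.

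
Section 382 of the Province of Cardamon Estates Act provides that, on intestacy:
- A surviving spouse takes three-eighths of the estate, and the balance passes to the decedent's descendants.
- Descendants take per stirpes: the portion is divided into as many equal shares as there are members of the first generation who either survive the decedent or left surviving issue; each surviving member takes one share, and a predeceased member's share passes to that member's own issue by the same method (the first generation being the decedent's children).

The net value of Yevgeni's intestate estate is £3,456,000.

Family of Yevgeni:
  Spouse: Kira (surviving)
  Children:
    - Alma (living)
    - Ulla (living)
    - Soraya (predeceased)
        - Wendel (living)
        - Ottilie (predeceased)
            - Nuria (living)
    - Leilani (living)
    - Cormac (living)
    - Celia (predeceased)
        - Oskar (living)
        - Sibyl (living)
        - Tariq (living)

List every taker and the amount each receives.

Kira: £1,296,000; Alma: £360,000; Ulla: £360,000; Wendel: £180,000; Nuria: £180,000; Leilani: £360,000; Cormac: £360,000; Oskar: £120,000; Sibyl: £120,000; Tariq: £120,000

Kira takes three-eighths of £3,456,000 = £1,296,000. The remaining £2,160,000 passes to the descendants.
The descendants' portion (£2,160,000) is divided into 6 shares of £360,000: Alma, Ulla, Leilani, and Cormac each take £360,000; Soraya's £360,000 share passes to Soraya's issue; Celia's £360,000 share passes to Celia's issue.
Soraya's share (£360,000) is divided into 2 shares of £180,000: Wendel takes £180,000; Ottilie's £180,000 share passes to Ottilie's issue.
Ottilie's share (£180,000) passes entirely to Nuria.
Celia's share (£360,000) is divided into 3 shares of £120,000: Oskar, Sibyl, and Tariq each take £120,000.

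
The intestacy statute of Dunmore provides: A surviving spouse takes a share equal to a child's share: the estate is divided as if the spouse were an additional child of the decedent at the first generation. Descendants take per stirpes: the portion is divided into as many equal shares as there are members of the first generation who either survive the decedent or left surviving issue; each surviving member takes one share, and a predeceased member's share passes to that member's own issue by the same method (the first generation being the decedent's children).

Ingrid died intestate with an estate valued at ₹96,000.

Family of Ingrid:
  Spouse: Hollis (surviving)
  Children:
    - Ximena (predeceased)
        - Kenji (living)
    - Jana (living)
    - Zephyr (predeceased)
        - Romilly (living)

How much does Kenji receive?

The spouse counts as an additional share at the children's level, so there are 4 primary shares of ₹24,000. Hollis takes one such share (₹24,000).
The children's combined portion (₹72,000) is divided into 3 shares of ₹24,000: Jana takes ₹24,000; Ximena's ₹24,000 share passes to Ximena's issue; Zephyr's ₹24,000 share passes to Zephyr's issue.
Ximena's share (₹24,000) passes entirely to Kenji.
Zephyr's share (₹24,000) passes entirely to Romilly.

Kenji receives ₹24,000.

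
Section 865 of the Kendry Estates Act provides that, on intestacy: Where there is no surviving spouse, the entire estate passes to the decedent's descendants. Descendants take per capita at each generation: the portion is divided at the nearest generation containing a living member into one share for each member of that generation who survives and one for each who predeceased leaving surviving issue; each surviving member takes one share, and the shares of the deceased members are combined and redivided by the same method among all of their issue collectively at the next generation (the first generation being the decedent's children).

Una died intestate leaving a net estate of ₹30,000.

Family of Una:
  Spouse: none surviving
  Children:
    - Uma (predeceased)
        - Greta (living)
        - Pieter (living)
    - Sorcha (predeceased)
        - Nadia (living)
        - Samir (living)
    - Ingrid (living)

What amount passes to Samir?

The entire ₹30,000 passes to the descendants.
That amount (₹30,000) is divided at the children's generation into 3 shares of ₹10,000. Ingrid takes ₹10,000. The 2 shares of the deceased (Uma and Sorcha) are combined into a pool of ₹20,000.
That pool (₹20,000) is divided at the grandchildren's generation equally among Greta, Pieter, Nadia, and Samir: ₹5,000 each.

Samir receives ₹5,000.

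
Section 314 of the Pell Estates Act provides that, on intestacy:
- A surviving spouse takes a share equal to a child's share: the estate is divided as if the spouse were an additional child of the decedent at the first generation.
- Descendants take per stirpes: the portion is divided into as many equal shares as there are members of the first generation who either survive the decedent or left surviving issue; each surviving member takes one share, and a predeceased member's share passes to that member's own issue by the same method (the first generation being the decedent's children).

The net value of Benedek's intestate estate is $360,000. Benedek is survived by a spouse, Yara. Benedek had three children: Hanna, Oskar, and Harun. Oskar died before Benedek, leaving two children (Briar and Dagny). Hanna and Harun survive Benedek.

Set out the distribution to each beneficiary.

The spouse counts as an additional share at the children's level, so there are 4 primary shares of $90,000. Yara takes one such share ($90,000).
The children's combined portion ($270,000) is divided into 3 shares of $90,000: Hanna and Harun each take $90,000; Oskar's $90,000 share passes to Oskar's issue.
Oskar's share ($90,000) is divided into 2 shares of $45,000: Briar and Dagny each take $45,000.

Yara: $90,000; Hanna: $90,000; Briar: $45,000; Dagny: $45,000; Harun: $90,000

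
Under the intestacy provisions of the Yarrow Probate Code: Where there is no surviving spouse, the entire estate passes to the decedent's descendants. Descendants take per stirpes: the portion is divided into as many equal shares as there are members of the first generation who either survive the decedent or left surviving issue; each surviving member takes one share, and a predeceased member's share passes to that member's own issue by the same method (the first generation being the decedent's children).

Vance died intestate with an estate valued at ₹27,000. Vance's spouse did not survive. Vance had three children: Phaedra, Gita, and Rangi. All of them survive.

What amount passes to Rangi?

The entire ₹27,000 passes to the descendants.
That amount (₹27,000) is divided into 3 shares of ₹9,000: Phaedra, Gita, and Rangi each take ₹9,000.

Rangi receives ₹9,000.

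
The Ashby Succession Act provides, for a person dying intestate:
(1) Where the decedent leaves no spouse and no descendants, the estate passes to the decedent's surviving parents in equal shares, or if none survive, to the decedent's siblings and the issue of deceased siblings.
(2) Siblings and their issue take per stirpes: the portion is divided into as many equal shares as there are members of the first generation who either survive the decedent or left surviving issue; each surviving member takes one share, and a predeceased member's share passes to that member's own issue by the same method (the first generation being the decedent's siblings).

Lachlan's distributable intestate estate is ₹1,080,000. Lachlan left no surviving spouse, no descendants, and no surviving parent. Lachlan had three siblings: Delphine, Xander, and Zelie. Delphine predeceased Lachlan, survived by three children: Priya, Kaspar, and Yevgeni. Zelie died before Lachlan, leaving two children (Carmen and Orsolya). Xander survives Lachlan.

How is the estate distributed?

The entire ₹1,080,000 passes to the siblings and their issue.
That amount (₹1,080,000) is divided into 3 shares of ₹360,000: Xander takes ₹360,000; Delphine's ₹360,000 share passes to Delphine's issue; Zelie's ₹360,000 share passes to Zelie's issue.
Delphine's share (₹360,000) is divided into 3 shares of ₹120,000: Priya, Kaspar, and Yevgeni each take ₹120,000.
Zelie's share (₹360,000) is divided into 2 shares of ₹180,000: Carmen and Orsolya each take ₹180,000.

Priya: ₹120,000; Kaspar: ₹120,000; Yevgeni: ₹120,000; Xander: ₹360,000; Carmen: ₹180,000; Orsolya: ₹180,000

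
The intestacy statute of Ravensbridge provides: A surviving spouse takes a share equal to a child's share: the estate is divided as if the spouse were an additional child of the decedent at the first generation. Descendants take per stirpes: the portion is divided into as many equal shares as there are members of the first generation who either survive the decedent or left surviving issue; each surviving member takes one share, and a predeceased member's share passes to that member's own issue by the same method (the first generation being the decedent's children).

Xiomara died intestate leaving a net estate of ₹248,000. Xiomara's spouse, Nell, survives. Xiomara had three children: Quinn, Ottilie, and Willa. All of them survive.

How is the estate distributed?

Nell: ₹62,000; Quinn: ₹62,000; Ottilie: ₹62,000; Willa: ₹62,000

The spouse counts as an additional share at the children's level, so there are 4 primary shares of ₹62,000. Nell takes one such share (₹62,000).
The children's combined portion (₹186,000) is divided into 3 shares of ₹62,000: Quinn, Ottilie, and Willa each take ₹62,000.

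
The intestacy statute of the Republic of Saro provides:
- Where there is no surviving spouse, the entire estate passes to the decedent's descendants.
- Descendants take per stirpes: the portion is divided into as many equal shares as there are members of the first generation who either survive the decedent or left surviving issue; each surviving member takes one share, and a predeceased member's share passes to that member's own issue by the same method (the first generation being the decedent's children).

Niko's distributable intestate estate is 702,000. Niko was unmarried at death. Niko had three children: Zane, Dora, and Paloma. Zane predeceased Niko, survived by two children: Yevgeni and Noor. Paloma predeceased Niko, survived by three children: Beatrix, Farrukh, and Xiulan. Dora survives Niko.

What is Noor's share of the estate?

Noor receives 117,000.

The entire 702,000 passes to the descendants.
That amount (702,000) is divided into 3 shares of 234,000: Dora takes 234,000; Zane's 234,000 share passes to Zane's issue; Paloma's 234,000 share passes to Paloma's issue.
Zane's share (234,000) is divided into 2 shares of 117,000: Yevgeni and Noor each take 117,000.
Paloma's share (234,000) is divided into 3 shares of 78,000: Beatrix, Farrukh, and Xiulan each take 78,000.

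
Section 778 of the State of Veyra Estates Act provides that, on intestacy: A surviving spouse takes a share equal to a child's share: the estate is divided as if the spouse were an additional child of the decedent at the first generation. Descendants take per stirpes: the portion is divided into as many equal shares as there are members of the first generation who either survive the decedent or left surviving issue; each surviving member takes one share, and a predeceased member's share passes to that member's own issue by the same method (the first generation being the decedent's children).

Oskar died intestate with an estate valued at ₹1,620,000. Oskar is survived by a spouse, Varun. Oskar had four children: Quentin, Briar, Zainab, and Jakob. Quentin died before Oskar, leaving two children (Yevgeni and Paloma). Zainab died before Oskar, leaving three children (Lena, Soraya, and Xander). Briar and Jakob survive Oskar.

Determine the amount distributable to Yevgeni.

Yevgeni receives ₹162,000.

The spouse counts as an additional share at the children's level, so there are 5 primary shares of ₹324,000. Varun takes one such share (₹324,000).
The children's combined portion (₹1,296,000) is divided into 4 shares of ₹324,000: Briar and Jakob each take ₹324,000; Quentin's ₹324,000 share passes to Quentin's issue; Zainab's ₹324,000 share passes to Zainab's issue.
Quentin's share (₹324,000) is divided into 2 shares of ₹162,000: Yevgeni and Paloma each take ₹162,000.
Zainab's share (₹324,000) is divided into 3 shares of ₹108,000: Lena, Soraya, and Xander each take ₹108,000.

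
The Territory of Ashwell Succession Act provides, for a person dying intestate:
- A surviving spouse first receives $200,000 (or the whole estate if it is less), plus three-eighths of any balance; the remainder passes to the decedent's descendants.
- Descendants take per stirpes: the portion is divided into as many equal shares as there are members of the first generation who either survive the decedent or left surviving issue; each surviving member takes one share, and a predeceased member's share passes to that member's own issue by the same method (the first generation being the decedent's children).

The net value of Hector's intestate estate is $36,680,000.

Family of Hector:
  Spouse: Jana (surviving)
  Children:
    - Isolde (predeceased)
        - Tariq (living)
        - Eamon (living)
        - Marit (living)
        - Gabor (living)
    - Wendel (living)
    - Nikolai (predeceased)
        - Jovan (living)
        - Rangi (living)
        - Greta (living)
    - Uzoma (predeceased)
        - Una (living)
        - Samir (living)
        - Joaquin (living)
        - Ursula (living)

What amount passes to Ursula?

Jana first takes $200,000, leaving a balance of $36,480,000. Jana then takes three-eighths of the balance ($13,680,000), for a total of $13,880,000. The remaining $22,800,000 passes to the descendants.
The descendants' portion ($22,800,000) is divided into 4 shares of $5,700,000: Wendel takes $5,700,000; Isolde's $5,700,000 share passes to Isolde's issue; Nikolai's $5,700,000 share passes to Nikolai's issue; Uzoma's $5,700,000 share passes to Uzoma's issue.
Isolde's share ($5,700,000) is divided into 4 shares of $1,425,000: Tariq, Eamon, Marit, and Gabor each take $1,425,000.
Nikolai's share ($5,700,000) is divided into 3 shares of $1,900,000: Jovan, Rangi, and Greta each take $1,900,000.
Uzoma's share ($5,700,000) is divided into 4 shares of $1,425,000: Una, Samir, Joaquin, and Ursula each take $1,425,000.

Ursula receives $1,425,000.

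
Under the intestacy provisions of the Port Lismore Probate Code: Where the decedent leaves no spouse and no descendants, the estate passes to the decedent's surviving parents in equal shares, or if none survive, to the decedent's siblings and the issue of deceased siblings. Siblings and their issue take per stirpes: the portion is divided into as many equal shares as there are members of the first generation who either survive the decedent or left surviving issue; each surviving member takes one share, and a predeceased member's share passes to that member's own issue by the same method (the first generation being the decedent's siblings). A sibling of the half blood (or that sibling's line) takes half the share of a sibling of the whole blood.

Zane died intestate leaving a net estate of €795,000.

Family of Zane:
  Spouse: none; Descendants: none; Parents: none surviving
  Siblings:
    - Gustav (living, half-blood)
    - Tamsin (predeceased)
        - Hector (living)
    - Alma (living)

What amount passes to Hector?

The entire €795,000 passes to the siblings and their issue.
Counting each half-blood sibling's line as half a unit, there are 5/2 units in €795,000, so one unit is €318,000. Whole-blood lines (Tamsin and Alma) take €318,000 each; half-blood lines (Gustav) take €159,000 each.
Tamsin's share (€318,000) passes entirely to Hector.

Hector receives €318,000.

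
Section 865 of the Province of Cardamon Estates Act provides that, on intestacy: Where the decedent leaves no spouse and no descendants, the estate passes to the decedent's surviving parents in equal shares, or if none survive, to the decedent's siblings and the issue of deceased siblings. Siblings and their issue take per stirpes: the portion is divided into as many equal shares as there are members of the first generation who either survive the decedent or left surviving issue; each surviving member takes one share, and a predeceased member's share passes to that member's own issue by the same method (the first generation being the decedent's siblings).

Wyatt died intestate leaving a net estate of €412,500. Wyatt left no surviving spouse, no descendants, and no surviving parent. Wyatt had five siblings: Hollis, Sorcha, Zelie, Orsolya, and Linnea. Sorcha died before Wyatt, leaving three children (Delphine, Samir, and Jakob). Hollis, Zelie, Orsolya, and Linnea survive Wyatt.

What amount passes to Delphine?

Delphine receives €27,500.

The entire €412,500 passes to the siblings and their issue.
That amount (€412,500) is divided into 5 shares of €82,500: Hollis, Zelie, Orsolya, and Linnea each take €82,500; Sorcha's €82,500 share passes to Sorcha's issue.
Sorcha's share (€82,500) is divided into 3 shares of €27,500: Delphine, Samir, and Jakob each take €27,500.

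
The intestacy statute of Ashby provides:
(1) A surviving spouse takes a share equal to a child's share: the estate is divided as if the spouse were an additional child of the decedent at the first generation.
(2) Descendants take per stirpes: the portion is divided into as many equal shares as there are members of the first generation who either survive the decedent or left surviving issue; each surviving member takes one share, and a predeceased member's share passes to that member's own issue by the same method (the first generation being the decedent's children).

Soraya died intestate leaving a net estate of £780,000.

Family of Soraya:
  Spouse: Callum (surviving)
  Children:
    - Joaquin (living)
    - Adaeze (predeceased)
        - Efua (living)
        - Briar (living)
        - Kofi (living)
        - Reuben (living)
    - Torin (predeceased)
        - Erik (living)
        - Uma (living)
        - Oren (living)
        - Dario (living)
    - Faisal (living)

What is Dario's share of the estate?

The spouse counts as an additional share at the children's level, so there are 5 primary shares of £156,000. Callum takes one such share (£156,000).
The children's combined portion (£624,000) is divided into 4 shares of £156,000: Joaquin and Faisal each take £156,000; Adaeze's £156,000 share passes to Adaeze's issue; Torin's £156,000 share passes to Torin's issue.
Adaeze's share (£156,000) is divided into 4 shares of £39,000: Efua, Briar, Kofi, and Reuben each take £39,000.
Torin's share (£156,000) is divided into 4 shares of £39,000: Erik, Uma, Oren, and Dario each take £39,000.

Dario receives £39,000.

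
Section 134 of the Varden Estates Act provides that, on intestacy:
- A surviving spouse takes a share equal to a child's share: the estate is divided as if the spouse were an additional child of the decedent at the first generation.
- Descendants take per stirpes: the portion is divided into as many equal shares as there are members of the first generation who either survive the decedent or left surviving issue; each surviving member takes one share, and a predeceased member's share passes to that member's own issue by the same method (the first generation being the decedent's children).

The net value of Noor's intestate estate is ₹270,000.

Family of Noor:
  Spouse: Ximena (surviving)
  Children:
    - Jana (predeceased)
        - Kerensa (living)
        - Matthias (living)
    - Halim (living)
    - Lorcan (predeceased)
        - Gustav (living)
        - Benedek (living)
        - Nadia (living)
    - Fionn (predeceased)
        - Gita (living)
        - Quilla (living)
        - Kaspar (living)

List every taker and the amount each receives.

The spouse counts as an additional share at the children's level, so there are 5 primary shares of ₹54,000. Ximena takes one such share (₹54,000).
The children's combined portion (₹216,000) is divided into 4 shares of ₹54,000: Halim takes ₹54,000; Jana's ₹54,000 share passes to Jana's issue; Lorcan's ₹54,000 share passes to Lorcan's issue; Fionn's ₹54,000 share passes to Fionn's issue.
Jana's share (₹54,000) is divided into 2 shares of ₹27,000: Kerensa and Matthias each take ₹27,000.
Lorcan's share (₹54,000) is divided into 3 shares of ₹18,000: Gustav, Benedek, and Nadia each take ₹18,000.
Fionn's share (₹54,000) is divided into 3 shares of ₹18,000: Gita, Quilla, and Kaspar each take ₹18,000.

Ximena: ₹54,000; Kerensa: ₹27,000; Matthias: ₹27,000; Halim: ₹54,000; Gustav: ₹18,000; Benedek: ₹18,000; Nadia: ₹18,000; Gita: ₹18,000; Quilla: ₹18,000; Kaspar: ₹18,000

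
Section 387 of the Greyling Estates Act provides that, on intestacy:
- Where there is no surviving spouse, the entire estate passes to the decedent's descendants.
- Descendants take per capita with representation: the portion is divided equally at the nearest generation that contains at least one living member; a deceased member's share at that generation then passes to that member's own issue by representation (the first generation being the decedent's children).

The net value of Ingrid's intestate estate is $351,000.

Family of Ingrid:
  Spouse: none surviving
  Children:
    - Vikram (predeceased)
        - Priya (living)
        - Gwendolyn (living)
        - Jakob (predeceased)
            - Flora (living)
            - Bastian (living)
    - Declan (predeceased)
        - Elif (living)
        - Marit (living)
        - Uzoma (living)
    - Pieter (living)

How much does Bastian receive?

The entire $351,000 passes to the descendants.
That amount ($351,000) is divided into 3 shares of $117,000: Pieter takes $117,000; Vikram's $117,000 share passes to Vikram's issue; Declan's $117,000 share passes to Declan's issue.
Vikram's share ($117,000) is divided into 3 shares of $39,000: Priya and Gwendolyn each take $39,000; Jakob's $39,000 share passes to Jakob's issue.
Jakob's share ($39,000) is divided into 2 shares of $19,500: Flora and Bastian each take $19,500.
Declan's share ($117,000) is divided into 3 shares of $39,000: Elif, Marit, and Uzoma each take $39,000.

Bastian receives $19,500.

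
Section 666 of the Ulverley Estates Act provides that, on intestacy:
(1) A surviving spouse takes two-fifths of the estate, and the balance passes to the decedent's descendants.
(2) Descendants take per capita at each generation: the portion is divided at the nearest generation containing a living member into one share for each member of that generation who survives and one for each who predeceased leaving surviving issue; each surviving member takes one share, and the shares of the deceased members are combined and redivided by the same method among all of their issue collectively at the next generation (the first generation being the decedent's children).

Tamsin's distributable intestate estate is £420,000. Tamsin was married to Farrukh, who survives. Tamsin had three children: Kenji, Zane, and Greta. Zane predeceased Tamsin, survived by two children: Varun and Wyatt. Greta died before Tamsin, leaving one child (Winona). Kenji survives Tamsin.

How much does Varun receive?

Farrukh takes two-fifths of £420,000 = £168,000. The remaining £252,000 passes to the descendants.
The descendants' portion (£252,000) is divided at the children's generation into 3 shares of £84,000. Kenji takes £84,000. The 2 shares of the deceased (Zane and Greta) are combined into a pool of £168,000.
That pool (£168,000) is divided at the grandchildren's generation equally among Varun, Wyatt, and Winona: £56,000 each.

Varun receives £56,000.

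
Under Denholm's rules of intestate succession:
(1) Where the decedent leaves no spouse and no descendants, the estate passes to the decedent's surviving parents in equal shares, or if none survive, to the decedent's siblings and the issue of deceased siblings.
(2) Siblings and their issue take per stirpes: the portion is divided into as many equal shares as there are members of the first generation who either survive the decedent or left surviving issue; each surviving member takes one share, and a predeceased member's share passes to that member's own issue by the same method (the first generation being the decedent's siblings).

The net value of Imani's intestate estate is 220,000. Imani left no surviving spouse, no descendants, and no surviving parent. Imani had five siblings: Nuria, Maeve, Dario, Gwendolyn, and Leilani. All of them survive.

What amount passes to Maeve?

The entire 220,000 passes to the siblings and their issue.
That amount (220,000) is divided into 5 shares of 44,000: Nuria, Maeve, Dario, Gwendolyn, and Leilani each take 44,000.

Maeve receives 44,000.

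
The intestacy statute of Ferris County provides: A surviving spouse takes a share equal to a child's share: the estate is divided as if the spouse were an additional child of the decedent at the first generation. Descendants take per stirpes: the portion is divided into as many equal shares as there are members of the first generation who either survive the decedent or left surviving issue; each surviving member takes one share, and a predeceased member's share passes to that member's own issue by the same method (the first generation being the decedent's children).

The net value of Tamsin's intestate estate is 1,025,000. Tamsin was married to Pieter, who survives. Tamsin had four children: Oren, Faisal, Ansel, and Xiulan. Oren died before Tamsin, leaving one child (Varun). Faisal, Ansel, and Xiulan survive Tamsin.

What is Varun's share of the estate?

The spouse counts as an additional share at the children's level, so there are 5 primary shares of 205,000. Pieter takes one such share (205,000).
The children's combined portion (820,000) is divided into 4 shares of 205,000: Faisal, Ansel, and Xiulan each take 205,000; Oren's 205,000 share passes to Oren's issue.
Oren's share (205,000) passes entirely to Varun.

Varun receives 205,000.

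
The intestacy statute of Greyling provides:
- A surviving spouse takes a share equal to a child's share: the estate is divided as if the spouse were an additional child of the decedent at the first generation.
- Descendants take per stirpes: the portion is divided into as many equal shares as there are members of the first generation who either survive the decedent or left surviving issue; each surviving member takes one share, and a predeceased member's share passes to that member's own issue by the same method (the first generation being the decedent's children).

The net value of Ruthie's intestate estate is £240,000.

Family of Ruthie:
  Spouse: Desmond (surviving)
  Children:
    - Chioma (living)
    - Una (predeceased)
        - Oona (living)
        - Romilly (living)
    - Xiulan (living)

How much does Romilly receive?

Romilly receives £30,000.

The spouse counts as an additional share at the children's level, so there are 4 primary shares of £60,000. Desmond takes one such share (£60,000).
The children's combined portion (£180,000) is divided into 3 shares of £60,000: Chioma and Xiulan each take £60,000; Una's £60,000 share passes to Una's issue.
Una's share (£60,000) is divided into 2 shares of £30,000: Oona and Romilly each take £30,000.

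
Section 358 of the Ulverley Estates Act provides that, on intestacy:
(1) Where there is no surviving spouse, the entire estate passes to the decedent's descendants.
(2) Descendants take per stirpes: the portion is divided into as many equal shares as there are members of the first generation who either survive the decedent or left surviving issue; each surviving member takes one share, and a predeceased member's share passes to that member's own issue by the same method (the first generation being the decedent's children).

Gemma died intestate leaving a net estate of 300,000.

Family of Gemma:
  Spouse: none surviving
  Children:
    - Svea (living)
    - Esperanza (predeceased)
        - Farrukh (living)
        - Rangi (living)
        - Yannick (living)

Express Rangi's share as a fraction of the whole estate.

Rangi receives 1/6 of the estate.

The entire 300,000 passes to the descendants.
That amount (300,000) is divided into 2 shares of 150,000: Svea takes 150,000; Esperanza's 150,000 share passes to Esperanza's issue.
Esperanza's share (150,000) is divided into 3 shares of 50,000: Farrukh, Rangi, and Yannick each take 50,000.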